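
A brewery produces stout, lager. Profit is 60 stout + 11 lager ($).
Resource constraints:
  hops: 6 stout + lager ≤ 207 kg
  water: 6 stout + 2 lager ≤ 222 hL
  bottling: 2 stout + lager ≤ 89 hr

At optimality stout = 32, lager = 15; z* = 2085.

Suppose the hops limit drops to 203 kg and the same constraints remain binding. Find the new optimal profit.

2049

At the optimum: hops uses 207 of 207 (binding); water uses 222 of 222 (binding); bottling uses 79 of 89 (slack = 10).
Since bottling is not tight, its dual is 0.
Dual feasibility on the basic columns requires 6·y_hops + 6·y_water = 60, 1·y_hops + 2·y_water = 11.
Solving: y_hops = 9, y_water = 1.
Δz = y_hops·Δb = 9 × (-4) = -36, so new z* = 2085 − 36 = 2049.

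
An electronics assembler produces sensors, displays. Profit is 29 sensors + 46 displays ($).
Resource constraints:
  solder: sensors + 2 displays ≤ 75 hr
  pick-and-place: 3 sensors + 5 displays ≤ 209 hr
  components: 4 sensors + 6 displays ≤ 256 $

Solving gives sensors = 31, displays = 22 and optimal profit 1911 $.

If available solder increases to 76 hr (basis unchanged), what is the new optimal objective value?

At the optimum: solder uses 75 of 75 (binding); pick-and-place uses 203 of 209 (slack = 6); components uses 256 of 256 (binding).
Slack constraints have shadow price 0 (complementary slackness).
Dual feasibility on the basic columns requires 1·y_solder + 4·y_components = 29, 2·y_solder + 6·y_components = 46.
Solving: y_solder = 5, y_components = 6.
Δz = y_solder·Δb = 5 × (1) = 5, so new z* = 1911 + 5 = 1916.

1916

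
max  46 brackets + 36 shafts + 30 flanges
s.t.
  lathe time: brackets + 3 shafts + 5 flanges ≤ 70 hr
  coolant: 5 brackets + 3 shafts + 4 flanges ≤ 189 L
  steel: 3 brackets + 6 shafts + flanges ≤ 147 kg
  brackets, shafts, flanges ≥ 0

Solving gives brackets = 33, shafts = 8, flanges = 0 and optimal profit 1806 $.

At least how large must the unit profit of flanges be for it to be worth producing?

34

Check each constraint at x*: lathe time 57/70 (slack 13); coolant 189/189 (tight); steel 147/147 (tight).
Since lathe time is not tight, its dual is 0.
The binding rows give the dual system: 5·y_coolant + 3·y_steel = 46 and 3·y_coolant + 6·y_steel = 36.
This yields shadow prices y_coolant = 8, y_steel = 2.
flanges enters the basis when its profit ≥ yᵀa₃ = 8·4 + 2·1 = 34.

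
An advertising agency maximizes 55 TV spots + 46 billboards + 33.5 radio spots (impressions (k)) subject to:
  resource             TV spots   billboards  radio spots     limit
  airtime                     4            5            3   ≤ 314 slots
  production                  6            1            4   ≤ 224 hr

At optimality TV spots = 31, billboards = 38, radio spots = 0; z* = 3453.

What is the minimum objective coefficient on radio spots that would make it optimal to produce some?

Check each constraint at x*: airtime 314/314 (tight); production 224/224 (tight).
From A_Bᵀ y = c: 4·y_airtime + 6·y_production = 55; 5·y_airtime + 1·y_production = 46.
This yields shadow prices y_airtime = 8.5, y_production = 3.5.
radio spots enters the basis when its profit ≥ yᵀa₃ = 8.5·3 + 3.5·4 = 39.5.

39.5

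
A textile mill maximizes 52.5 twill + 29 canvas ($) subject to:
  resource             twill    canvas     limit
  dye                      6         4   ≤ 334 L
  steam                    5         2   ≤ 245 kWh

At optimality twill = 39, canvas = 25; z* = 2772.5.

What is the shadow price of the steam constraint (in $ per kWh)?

Check each constraint at x*: dye 334/334 (tight); steam 245/245 (tight).
From A_Bᵀ y = c: 6·y_dye + 5·y_steam = 52.5; 4·y_dye + 2·y_steam = 29.
Solving: y_dye = 5, y_steam = 4.5.
Shadow price of steam = 4.5.

4.5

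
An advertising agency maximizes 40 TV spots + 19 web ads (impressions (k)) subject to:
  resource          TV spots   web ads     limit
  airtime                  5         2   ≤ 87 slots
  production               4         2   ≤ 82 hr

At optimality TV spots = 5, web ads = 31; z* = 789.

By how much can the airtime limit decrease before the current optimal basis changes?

Binding constraints: airtime, production. The basis is B = [[5,2],[4,2]] with det 2.
Per unit decrease in airtime, x* moves by d = (-1, 2).
The basis stays optimal until TV spots reaches 0; allowable decrease = 5 slots.

5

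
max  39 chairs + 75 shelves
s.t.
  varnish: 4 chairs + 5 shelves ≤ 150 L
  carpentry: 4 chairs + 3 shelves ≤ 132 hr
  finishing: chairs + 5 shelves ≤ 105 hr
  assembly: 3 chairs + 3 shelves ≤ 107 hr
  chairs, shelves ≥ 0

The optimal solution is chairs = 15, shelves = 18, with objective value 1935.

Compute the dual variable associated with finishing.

Binding: varnish and finishing. Non-binding: carpentry (18 unused), assembly (8 unused).
Slack constraints have shadow price 0 (complementary slackness).
The binding rows give the dual system: 4·y_varnish + 1·y_finishing = 39 and 5·y_varnish + 5·y_finishing = 75.
Solving: y_varnish = 8, y_finishing = 7.
Shadow price of finishing = 7.

7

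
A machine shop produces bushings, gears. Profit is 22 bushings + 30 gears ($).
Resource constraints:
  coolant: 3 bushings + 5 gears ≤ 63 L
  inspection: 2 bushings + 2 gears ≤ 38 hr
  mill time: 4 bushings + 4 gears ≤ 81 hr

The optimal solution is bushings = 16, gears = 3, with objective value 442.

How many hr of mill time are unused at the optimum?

mill time used = 4·16 + 4·3 = 76; slack = 81 − 76 = 5.

5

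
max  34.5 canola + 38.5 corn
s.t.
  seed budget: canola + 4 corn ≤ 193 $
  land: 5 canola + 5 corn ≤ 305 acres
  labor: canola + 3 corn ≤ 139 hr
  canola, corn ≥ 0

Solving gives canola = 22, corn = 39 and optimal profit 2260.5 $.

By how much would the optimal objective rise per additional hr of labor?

Check each constraint at x*: seed budget 178/193 (slack 15); land 305/305 (tight); labor 139/139 (tight).
By complementary slackness, y = 0 for the non-binding constraint.
The binding rows give the dual system: 5·y_land + 1·y_labor = 34.5 and 5·y_land + 3·y_labor = 38.5.
This yields shadow prices y_land = 6.5, y_labor = 2.
Shadow price of labor = 2.

2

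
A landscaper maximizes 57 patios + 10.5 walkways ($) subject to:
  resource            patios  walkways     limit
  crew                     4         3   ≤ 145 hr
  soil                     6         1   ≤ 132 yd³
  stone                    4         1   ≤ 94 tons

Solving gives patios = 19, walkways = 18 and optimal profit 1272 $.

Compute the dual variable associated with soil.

7.5

Binding: soil and stone. Non-binding: crew (15 unused).
By complementary slackness, y = 0 for the non-binding constraint.
Dual feasibility on the basic columns requires 6·y_soil + 4·y_stone = 57, 1·y_soil + 1·y_stone = 10.5.
This yields shadow prices y_soil = 7.5, y_stone = 3.
Shadow price of soil = 7.5.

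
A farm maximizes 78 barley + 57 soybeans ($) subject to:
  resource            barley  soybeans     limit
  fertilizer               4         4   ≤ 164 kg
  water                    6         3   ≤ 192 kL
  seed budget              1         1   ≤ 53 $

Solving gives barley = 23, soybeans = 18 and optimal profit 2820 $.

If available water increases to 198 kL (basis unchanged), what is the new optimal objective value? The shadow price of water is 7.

2862

Δb = 6, so new z* = 2820 + (7)·(6) = 2820 + 42 = 2862.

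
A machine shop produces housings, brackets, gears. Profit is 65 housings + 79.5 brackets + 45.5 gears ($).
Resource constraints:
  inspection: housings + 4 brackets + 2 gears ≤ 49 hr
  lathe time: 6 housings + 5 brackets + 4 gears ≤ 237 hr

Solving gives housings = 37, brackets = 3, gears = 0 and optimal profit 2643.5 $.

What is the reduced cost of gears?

-8.5

Both inspection and lathe time are binding at x*.
The binding rows give the dual system: 1·y_inspection + 6·y_lathe time = 65 and 4·y_inspection + 5·y_lathe time = 79.5.
→ y_inspection = 8 and y_lathe time = 9.5.
Reduced cost of gears: c₃ − yᵀa₃ = 45.5 − (8·2 + 9.5·4) = 45.5 − 54 = -8.5.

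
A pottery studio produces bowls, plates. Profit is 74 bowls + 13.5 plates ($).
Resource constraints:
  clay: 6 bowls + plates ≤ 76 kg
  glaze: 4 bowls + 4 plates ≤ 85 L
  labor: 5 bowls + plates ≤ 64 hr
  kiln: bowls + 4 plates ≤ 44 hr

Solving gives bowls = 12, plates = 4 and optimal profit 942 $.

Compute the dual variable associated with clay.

Check each constraint at x*: clay 76/76 (tight); glaze 64/85 (slack 21); labor 64/64 (tight); kiln 28/44 (slack 16).
By complementary slackness, y = 0 for the non-binding constraints.
The binding rows give the dual system: 6·y_clay + 5·y_labor = 74 and 1·y_clay + 1·y_labor = 13.5.
→ y_clay = 6.5 and y_labor = 7.
Shadow price of clay = 6.5.

6.5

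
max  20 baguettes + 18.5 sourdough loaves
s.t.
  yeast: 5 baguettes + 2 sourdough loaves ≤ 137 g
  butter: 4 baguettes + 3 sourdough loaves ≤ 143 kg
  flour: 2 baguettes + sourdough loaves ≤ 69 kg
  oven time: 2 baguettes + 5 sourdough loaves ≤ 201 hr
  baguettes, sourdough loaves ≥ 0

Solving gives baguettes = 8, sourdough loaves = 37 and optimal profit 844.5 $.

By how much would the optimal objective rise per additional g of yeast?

0

At the optimum: yeast uses 114 of 137 (slack = 23); butter uses 143 of 143 (binding); flour uses 53 of 69 (slack = 16); oven time uses 201 of 201 (binding).
Since yeast, flour are not tight, their duals are 0.
Dual feasibility on the basic columns requires 4·y_butter + 2·y_oven time = 20, 3·y_butter + 5·y_oven time = 18.5.
This yields shadow prices y_butter = 4.5, y_oven time = 1.
Shadow price of yeast = 0.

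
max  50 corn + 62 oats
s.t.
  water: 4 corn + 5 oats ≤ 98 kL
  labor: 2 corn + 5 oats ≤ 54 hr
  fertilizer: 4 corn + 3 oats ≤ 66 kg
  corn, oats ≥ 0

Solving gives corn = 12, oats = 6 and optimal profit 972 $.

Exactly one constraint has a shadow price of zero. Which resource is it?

water

water: 78/98 (slack 20)
labor: 54/54 (binding)
fertilizer: 66/66 (binding)
By complementary slackness, a constraint with positive slack has shadow price 0 → water.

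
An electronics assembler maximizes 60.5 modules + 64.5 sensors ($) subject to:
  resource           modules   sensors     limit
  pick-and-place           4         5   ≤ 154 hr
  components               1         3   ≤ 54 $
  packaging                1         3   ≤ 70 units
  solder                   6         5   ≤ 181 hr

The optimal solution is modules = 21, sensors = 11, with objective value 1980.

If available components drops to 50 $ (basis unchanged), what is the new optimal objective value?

1954

At the optimum: pick-and-place uses 139 of 154 (slack = 15); components uses 54 of 54 (binding); packaging uses 54 of 70 (slack = 16); solder uses 181 of 181 (binding).
By complementary slackness, y = 0 for the non-binding constraints.
Dual feasibility on the basic columns requires 1·y_components + 6·y_solder = 60.5, 3·y_components + 5·y_solder = 64.5.
Solving: y_components = 6.5, y_solder = 9.
Δz = y_components·Δb = 6.5 × (-4) = -26, so new z* = 1980 − 26 = 1954.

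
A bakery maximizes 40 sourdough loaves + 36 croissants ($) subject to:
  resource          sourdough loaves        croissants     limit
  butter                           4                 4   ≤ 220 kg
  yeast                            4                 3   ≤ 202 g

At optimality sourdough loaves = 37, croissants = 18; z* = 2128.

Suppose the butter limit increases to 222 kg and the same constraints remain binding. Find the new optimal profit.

2140

Both butter and yeast are binding at x*.
Dual feasibility on the basic columns requires 4·y_butter + 4·y_yeast = 40, 4·y_butter + 3·y_yeast = 36.
Solving: y_butter = 6, y_yeast = 4.
Δz = y_butter·Δb = 6 × (2) = 12, so new z* = 2128 + 12 = 2140.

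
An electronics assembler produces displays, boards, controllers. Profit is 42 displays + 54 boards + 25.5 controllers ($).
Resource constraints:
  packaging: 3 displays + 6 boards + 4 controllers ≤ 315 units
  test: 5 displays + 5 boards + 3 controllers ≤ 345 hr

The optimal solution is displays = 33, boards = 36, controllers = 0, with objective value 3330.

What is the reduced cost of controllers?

-8.5

Both packaging and test are binding at x*.
The binding rows give the dual system: 3·y_packaging + 5·y_test = 42 and 6·y_packaging + 5·y_test = 54.
→ y_packaging = 4 and y_test = 6.
Reduced cost of controllers: c₃ − yᵀa₃ = 25.5 − (4·4 + 6·3) = 25.5 − 34 = -8.5.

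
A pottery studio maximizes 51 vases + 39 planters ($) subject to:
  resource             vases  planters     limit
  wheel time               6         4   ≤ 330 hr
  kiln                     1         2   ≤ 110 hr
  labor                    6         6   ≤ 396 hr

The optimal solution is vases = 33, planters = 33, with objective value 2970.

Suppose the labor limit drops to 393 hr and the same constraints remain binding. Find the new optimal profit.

Check each constraint at x*: wheel time 330/330 (tight); kiln 99/110 (slack 11); labor 396/396 (tight).
Slack constraints have shadow price 0 (complementary slackness).
From A_Bᵀ y = c: 6·y_wheel time + 6·y_labor = 51; 4·y_wheel time + 6·y_labor = 39.
→ y_wheel time = 6 and y_labor = 2.5.
Δz = y_labor·Δb = 2.5 × (-3) = -7.5, so new z* = 2970 − 7.5 = 2962.5.

2962.5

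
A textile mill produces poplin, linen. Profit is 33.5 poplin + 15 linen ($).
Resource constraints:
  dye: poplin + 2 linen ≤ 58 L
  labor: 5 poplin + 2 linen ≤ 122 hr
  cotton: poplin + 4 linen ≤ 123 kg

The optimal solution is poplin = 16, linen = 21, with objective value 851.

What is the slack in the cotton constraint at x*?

23

cotton used = 1·16 + 4·21 = 100; slack = 123 − 100 = 23.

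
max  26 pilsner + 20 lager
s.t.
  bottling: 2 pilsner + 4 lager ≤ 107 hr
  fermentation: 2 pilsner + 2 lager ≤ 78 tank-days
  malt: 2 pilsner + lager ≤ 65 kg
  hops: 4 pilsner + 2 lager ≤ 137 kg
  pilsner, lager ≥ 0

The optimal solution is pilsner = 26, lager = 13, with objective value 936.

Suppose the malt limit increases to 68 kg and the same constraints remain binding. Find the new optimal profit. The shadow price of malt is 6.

954

Δb = 3, so new z* = 936 + (6)·(3) = 936 + 18 = 954.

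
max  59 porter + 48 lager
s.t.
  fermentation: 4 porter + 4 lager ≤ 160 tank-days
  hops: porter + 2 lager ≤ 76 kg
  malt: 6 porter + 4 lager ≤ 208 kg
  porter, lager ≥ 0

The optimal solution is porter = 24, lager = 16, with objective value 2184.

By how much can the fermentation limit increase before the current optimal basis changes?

Binding constraints: fermentation, malt. The basis is B = [[4,4],[6,4]] with det -8.
Per unit increase in fermentation, x* moves by d = (-0.5, 0.75).
The basis stays optimal until hops becomes binding; allowable increase = 20 tank-days.

20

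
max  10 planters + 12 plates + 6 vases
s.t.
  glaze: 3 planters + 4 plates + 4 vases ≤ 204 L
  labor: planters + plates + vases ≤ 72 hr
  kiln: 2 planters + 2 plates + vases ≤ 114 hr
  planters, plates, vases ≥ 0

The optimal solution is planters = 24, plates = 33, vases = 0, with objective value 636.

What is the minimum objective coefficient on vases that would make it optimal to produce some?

10

Binding: glaze and kiln. Non-binding: labor (15 unused).
Slack constraints have shadow price 0 (complementary slackness).
The binding rows give the dual system: 3·y_glaze + 2·y_kiln = 10 and 4·y_glaze + 2·y_kiln = 12.
Solving: y_glaze = 2, y_kiln = 2.
vases enters the basis when its profit ≥ yᵀa₃ = 2·4 + 2·1 = 10.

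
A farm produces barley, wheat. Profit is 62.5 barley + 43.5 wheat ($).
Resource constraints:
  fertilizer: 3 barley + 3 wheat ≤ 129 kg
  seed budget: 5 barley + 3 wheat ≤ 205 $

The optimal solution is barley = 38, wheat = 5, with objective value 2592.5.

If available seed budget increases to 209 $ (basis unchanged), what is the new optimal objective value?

At the optimum: fertilizer uses 129 of 129 (binding); seed budget uses 205 of 205 (binding).
From A_Bᵀ y = c: 3·y_fertilizer + 5·y_seed budget = 62.5; 3·y_fertilizer + 3·y_seed budget = 43.5.
Solving: y_fertilizer = 5, y_seed budget = 9.5.
Δz = y_seed budget·Δb = 9.5 × (4) = 38, so new z* = 2592.5 + 38 = 2630.5.

2630.5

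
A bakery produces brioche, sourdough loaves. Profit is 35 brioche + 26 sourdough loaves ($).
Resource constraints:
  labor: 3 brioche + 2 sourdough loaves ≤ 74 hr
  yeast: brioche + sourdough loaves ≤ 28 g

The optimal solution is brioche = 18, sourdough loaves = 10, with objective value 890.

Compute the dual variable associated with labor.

Both labor and yeast are binding at x*.
Dual feasibility on the basic columns requires 3·y_labor + 1·y_yeast = 35, 2·y_labor + 1·y_yeast = 26.
Solving: y_labor = 9, y_yeast = 8.
Shadow price of labor = 9.

9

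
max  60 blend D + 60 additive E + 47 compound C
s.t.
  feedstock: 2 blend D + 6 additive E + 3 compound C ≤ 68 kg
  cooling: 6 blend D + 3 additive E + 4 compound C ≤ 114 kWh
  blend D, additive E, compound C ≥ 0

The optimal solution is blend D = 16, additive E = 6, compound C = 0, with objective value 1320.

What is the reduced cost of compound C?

Check each constraint at x*: feedstock 68/68 (tight); cooling 114/114 (tight).
From A_Bᵀ y = c: 2·y_feedstock + 6·y_cooling = 60; 6·y_feedstock + 3·y_cooling = 60.
Solving: y_feedstock = 6, y_cooling = 8.
Reduced cost of compound C: c₃ − yᵀa₃ = 47 − (6·3 + 8·4) = 47 − 50 = -3.

-3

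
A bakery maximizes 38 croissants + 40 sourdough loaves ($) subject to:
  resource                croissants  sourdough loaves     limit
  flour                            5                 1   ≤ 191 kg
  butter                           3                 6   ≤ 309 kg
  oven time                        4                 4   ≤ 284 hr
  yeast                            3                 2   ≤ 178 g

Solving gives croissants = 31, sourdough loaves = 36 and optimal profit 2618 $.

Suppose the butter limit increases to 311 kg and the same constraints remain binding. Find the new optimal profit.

2630

Binding: flour and butter. Non-binding: oven time (16 unused), yeast (13 unused).
Since oven time, yeast are not tight, their duals are 0.
Dual feasibility on the basic columns requires 5·y_flour + 3·y_butter = 38, 1·y_flour + 6·y_butter = 40.
This yields shadow prices y_flour = 4, y_butter = 6.
Δz = y_butter·Δb = 6 × (2) = 12, so new z* = 2618 + 12 = 2630.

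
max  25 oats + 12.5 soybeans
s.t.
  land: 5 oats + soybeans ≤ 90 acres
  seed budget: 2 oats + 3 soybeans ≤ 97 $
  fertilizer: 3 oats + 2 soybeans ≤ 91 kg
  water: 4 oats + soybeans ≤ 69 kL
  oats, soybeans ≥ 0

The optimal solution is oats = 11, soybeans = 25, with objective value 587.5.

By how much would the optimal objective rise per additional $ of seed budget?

Check each constraint at x*: land 80/90 (slack 10); seed budget 97/97 (tight); fertilizer 83/91 (slack 8); water 69/69 (tight).
By complementary slackness, y = 0 for the non-binding constraints.
From A_Bᵀ y = c: 2·y_seed budget + 4·y_water = 25; 3·y_seed budget + 1·y_water = 12.5.
→ y_seed budget = 2.5 and y_water = 5.
Shadow price of seed budget = 2.5.

2.5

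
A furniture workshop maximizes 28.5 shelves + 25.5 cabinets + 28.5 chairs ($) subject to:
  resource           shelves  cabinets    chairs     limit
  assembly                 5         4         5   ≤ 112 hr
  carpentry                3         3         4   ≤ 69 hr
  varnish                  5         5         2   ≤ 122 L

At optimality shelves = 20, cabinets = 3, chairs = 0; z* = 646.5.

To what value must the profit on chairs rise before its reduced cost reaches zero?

At the optimum: assembly uses 112 of 112 (binding); carpentry uses 69 of 69 (binding); varnish uses 115 of 122 (slack = 7).
Slack constraints have shadow price 0 (complementary slackness).
Dual feasibility on the basic columns requires 5·y_assembly + 3·y_carpentry = 28.5, 4·y_assembly + 3·y_carpentry = 25.5.
This yields shadow prices y_assembly = 3, y_carpentry = 4.5.
chairs enters the basis when its profit ≥ yᵀa₃ = 3·5 + 4.5·4 = 33.

33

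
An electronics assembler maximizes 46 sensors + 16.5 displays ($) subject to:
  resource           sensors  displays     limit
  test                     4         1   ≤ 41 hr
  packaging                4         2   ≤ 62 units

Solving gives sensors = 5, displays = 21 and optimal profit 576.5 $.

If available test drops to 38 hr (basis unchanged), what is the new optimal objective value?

At the optimum: test uses 41 of 41 (binding); packaging uses 62 of 62 (binding).
The binding rows give the dual system: 4·y_test + 4·y_packaging = 46 and 1·y_test + 2·y_packaging = 16.5.
Solving: y_test = 6.5, y_packaging = 5.
Δz = y_test·Δb = 6.5 × (-3) = -19.5, so new z* = 576.5 − 19.5 = 557.

557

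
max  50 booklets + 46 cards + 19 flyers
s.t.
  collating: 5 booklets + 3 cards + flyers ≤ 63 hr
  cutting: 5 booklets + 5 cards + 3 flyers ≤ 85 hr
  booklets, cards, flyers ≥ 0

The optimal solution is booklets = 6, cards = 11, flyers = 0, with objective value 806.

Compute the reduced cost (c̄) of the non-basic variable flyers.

At the optimum: collating uses 63 of 63 (binding); cutting uses 85 of 85 (binding).
The binding rows give the dual system: 5·y_collating + 5·y_cutting = 50 and 3·y_collating + 5·y_cutting = 46.
Solving: y_collating = 2, y_cutting = 8.
Reduced cost of flyers: c₃ − yᵀa₃ = 19 − (2·1 + 8·3) = 19 − 26 = -7.

-7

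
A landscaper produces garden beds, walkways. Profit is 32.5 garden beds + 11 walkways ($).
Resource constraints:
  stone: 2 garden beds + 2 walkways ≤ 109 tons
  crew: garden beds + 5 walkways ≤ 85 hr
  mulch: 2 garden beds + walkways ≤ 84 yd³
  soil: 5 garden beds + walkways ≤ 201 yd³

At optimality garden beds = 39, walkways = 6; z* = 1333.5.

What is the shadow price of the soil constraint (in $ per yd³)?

Check each constraint at x*: stone 90/109 (slack 19); crew 69/85 (slack 16); mulch 84/84 (tight); soil 201/201 (tight).
By complementary slackness, y = 0 for the non-binding constraints.
From A_Bᵀ y = c: 2·y_mulch + 5·y_soil = 32.5; 1·y_mulch + 1·y_soil = 11.
This yields shadow prices y_mulch = 7.5, y_soil = 3.5.
Shadow price of soil = 3.5.

3.5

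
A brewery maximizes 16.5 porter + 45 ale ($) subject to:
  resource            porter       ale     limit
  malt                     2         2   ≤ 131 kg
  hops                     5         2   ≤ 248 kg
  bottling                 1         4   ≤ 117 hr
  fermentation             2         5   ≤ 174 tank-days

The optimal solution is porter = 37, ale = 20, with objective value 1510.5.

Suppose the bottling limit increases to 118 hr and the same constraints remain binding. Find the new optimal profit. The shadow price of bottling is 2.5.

Δb = 1, so new z* = 1510.5 + (2.5)·(1) = 1510.5 + 2.5 = 1513.

1513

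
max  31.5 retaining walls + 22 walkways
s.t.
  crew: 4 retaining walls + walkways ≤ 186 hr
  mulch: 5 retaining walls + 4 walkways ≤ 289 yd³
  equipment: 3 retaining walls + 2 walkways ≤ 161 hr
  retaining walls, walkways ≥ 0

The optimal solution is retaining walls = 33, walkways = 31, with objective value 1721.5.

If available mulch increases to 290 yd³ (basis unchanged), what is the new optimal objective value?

Check each constraint at x*: crew 163/186 (slack 23); mulch 289/289 (tight); equipment 161/161 (tight).
Since crew is not tight, its dual is 0.
Dual feasibility on the basic columns requires 5·y_mulch + 3·y_equipment = 31.5, 4·y_mulch + 2·y_equipment = 22.
Solving: y_mulch = 1.5, y_equipment = 8.
Δz = y_mulch·Δb = 1.5 × (1) = 1.5, so new z* = 1721.5 + 1.5 = 1723.

1723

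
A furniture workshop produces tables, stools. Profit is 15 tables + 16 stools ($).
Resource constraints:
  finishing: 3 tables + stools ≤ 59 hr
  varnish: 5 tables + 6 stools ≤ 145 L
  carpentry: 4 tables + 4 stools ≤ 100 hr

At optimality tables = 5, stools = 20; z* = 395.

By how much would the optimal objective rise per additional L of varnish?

1

At the optimum: finishing uses 35 of 59 (slack = 24); varnish uses 145 of 145 (binding); carpentry uses 100 of 100 (binding).
By complementary slackness, y = 0 for the non-binding constraint.
Dual feasibility on the basic columns requires 5·y_varnish + 4·y_carpentry = 15, 6·y_varnish + 4·y_carpentry = 16.
Solving: y_varnish = 1, y_carpentry = 2.5.
Shadow price of varnish = 1.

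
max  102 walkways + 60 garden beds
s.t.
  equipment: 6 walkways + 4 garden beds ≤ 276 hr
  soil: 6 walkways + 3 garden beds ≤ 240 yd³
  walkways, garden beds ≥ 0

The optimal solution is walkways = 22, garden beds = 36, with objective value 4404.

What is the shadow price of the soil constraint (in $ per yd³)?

8

Both equipment and soil are binding at x*.
The binding rows give the dual system: 6·y_equipment + 6·y_soil = 102 and 4·y_equipment + 3·y_soil = 60.
Solving: y_equipment = 9, y_soil = 8.
Shadow price of soil = 8.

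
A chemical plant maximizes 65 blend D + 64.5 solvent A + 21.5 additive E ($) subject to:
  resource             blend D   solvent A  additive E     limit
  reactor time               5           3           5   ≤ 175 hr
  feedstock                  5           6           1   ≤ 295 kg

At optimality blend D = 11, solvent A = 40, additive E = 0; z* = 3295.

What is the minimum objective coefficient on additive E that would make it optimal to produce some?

Check each constraint at x*: reactor time 175/175 (tight); feedstock 295/295 (tight).
From A_Bᵀ y = c: 5·y_reactor time + 5·y_feedstock = 65; 3·y_reactor time + 6·y_feedstock = 64.5.
→ y_reactor time = 4.5 and y_feedstock = 8.5.
additive E enters the basis when its profit ≥ yᵀa₃ = 4.5·5 + 8.5·1 = 31.

31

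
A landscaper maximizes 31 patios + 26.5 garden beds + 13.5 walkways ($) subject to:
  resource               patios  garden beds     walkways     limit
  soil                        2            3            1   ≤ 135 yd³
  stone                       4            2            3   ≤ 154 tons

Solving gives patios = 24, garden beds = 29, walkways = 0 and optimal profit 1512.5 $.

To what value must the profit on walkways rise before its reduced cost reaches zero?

Check each constraint at x*: soil 135/135 (tight); stone 154/154 (tight).
Dual feasibility on the basic columns requires 2·y_soil + 4·y_stone = 31, 3·y_soil + 2·y_stone = 26.5.
This yields shadow prices y_soil = 5.5, y_stone = 5.
walkways enters the basis when its profit ≥ yᵀa₃ = 5.5·1 + 5·3 = 20.5.

20.5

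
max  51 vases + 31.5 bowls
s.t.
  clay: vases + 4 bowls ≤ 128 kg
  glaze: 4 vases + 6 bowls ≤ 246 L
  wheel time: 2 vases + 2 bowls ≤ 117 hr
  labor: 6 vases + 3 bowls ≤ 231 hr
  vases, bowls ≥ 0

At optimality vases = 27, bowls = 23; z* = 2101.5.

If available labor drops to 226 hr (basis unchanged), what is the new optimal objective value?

At the optimum: clay uses 119 of 128 (slack = 9); glaze uses 246 of 246 (binding); wheel time uses 100 of 117 (slack = 17); labor uses 231 of 231 (binding).
By complementary slackness, y = 0 for the non-binding constraints.
The binding rows give the dual system: 4·y_glaze + 6·y_labor = 51 and 6·y_glaze + 3·y_labor = 31.5.
Solving: y_glaze = 1.5, y_labor = 7.5.
Δz = y_labor·Δb = 7.5 × (-5) = -37.5, so new z* = 2101.5 − 37.5 = 2064.

2064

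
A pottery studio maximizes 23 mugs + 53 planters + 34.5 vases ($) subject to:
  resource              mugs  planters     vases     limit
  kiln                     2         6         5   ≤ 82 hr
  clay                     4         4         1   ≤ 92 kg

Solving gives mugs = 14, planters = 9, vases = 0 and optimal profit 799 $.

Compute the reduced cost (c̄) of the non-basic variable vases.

At the optimum: kiln uses 82 of 82 (binding); clay uses 92 of 92 (binding).
From A_Bᵀ y = c: 2·y_kiln + 4·y_clay = 23; 6·y_kiln + 4·y_clay = 53.
→ y_kiln = 7.5 and y_clay = 2.
Reduced cost of vases: c₃ − yᵀa₃ = 34.5 − (7.5·5 + 2·1) = 34.5 − 39.5 = -5.

-5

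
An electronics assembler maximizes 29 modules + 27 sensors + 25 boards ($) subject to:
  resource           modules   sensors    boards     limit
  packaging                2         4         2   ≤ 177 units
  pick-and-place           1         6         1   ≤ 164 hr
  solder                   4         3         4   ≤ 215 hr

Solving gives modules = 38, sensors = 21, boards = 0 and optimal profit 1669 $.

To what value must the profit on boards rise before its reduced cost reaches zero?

At the optimum: packaging uses 160 of 177 (slack = 17); pick-and-place uses 164 of 164 (binding); solder uses 215 of 215 (binding).
Since packaging is not tight, its dual is 0.
The binding rows give the dual system: 1·y_pick-and-place + 4·y_solder = 29 and 6·y_pick-and-place + 3·y_solder = 27.
Solving: y_pick-and-place = 1, y_solder = 7.
boards enters the basis when its profit ≥ yᵀa₃ = 1·1 + 7·4 = 29.

29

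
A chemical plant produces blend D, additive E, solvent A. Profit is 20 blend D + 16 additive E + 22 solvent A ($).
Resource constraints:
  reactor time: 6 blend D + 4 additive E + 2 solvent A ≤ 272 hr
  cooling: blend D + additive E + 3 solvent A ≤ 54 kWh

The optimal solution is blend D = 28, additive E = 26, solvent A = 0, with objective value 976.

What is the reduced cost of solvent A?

-6

Check each constraint at x*: reactor time 272/272 (tight); cooling 54/54 (tight).
Dual feasibility on the basic columns requires 6·y_reactor time + 1·y_cooling = 20, 4·y_reactor time + 1·y_cooling = 16.
Solving: y_reactor time = 2, y_cooling = 8.
Reduced cost of solvent A: c₃ − yᵀa₃ = 22 − (2·2 + 8·3) = 22 − 28 = -6.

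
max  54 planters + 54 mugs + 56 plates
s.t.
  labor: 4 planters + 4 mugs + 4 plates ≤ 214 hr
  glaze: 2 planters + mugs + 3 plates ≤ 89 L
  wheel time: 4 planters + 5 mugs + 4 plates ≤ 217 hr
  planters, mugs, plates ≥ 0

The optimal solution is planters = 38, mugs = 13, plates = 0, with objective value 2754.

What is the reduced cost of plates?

-7

At the optimum: labor uses 204 of 214 (slack = 10); glaze uses 89 of 89 (binding); wheel time uses 217 of 217 (binding).
Since labor is not tight, its dual is 0.
Dual feasibility on the basic columns requires 2·y_glaze + 4·y_wheel time = 54, 1·y_glaze + 5·y_wheel time = 54.
Solving: y_glaze = 9, y_wheel time = 9.
Reduced cost of plates: c₃ − yᵀa₃ = 56 − (9·3 + 9·4) = 56 − 63 = -7.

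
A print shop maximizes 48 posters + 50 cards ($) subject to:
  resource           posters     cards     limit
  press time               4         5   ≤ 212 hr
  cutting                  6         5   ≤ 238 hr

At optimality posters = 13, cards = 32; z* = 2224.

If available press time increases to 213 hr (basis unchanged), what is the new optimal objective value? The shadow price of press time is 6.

Δb = 1, so new z* = 2224 + (6)·(1) = 2224 + 6 = 2230.

2230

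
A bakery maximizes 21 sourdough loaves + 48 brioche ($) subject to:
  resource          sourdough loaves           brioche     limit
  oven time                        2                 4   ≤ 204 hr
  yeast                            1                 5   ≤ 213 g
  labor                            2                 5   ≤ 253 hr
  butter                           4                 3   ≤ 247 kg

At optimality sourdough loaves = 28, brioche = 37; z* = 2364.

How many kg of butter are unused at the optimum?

24

butter used = 4·28 + 3·37 = 223; slack = 247 − 223 = 24.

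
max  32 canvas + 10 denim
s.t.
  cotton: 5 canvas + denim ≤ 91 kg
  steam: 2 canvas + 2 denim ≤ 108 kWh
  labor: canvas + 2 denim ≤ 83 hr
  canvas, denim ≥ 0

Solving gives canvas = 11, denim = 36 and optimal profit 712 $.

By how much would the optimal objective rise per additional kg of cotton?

Binding: cotton and labor. Non-binding: steam (14 unused).
Slack constraints have shadow price 0 (complementary slackness).
The binding rows give the dual system: 5·y_cotton + 1·y_labor = 32 and 1·y_cotton + 2·y_labor = 10.
This yields shadow prices y_cotton = 6, y_labor = 2.
Shadow price of cotton = 6.

6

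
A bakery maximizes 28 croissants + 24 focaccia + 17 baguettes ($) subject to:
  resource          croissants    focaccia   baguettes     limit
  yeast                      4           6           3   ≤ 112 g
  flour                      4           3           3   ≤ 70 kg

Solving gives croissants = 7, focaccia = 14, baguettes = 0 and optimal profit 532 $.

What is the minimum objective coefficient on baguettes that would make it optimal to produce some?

Check each constraint at x*: yeast 112/112 (tight); flour 70/70 (tight).
From A_Bᵀ y = c: 4·y_yeast + 4·y_flour = 28; 6·y_yeast + 3·y_flour = 24.
Solving: y_yeast = 1, y_flour = 6.
baguettes enters the basis when its profit ≥ yᵀa₃ = 1·3 + 6·3 = 21.

21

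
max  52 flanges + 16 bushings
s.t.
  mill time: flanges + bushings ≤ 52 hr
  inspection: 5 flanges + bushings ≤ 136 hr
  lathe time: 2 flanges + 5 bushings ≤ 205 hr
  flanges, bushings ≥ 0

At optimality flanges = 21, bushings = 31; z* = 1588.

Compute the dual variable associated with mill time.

7

Check each constraint at x*: mill time 52/52 (tight); inspection 136/136 (tight); lathe time 197/205 (slack 8).
By complementary slackness, y = 0 for the non-binding constraint.
Dual feasibility on the basic columns requires 1·y_mill time + 5·y_inspection = 52, 1·y_mill time + 1·y_inspection = 16.
Solving: y_mill time = 7, y_inspection = 9.
Shadow price of mill time = 7.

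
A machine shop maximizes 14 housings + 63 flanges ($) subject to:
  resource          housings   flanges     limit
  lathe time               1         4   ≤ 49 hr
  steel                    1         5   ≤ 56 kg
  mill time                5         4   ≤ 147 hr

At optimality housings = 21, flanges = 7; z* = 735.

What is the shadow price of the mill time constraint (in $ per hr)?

0

At the optimum: lathe time uses 49 of 49 (binding); steel uses 56 of 56 (binding); mill time uses 133 of 147 (slack = 14).
Since mill time is not tight, its dual is 0.
From A_Bᵀ y = c: 1·y_lathe time + 1·y_steel = 14; 4·y_lathe time + 5·y_steel = 63.
Solving: y_lathe time = 7, y_steel = 7.
Shadow price of mill time = 0.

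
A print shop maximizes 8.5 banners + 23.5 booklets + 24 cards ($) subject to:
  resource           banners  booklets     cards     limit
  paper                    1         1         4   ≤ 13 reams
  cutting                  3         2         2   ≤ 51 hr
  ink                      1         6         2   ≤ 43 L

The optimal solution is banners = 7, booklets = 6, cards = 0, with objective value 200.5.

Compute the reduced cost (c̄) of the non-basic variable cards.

Check each constraint at x*: paper 13/13 (tight); cutting 33/51 (slack 18); ink 43/43 (tight).
By complementary slackness, y = 0 for the non-binding constraint.
The binding rows give the dual system: 1·y_paper + 1·y_ink = 8.5 and 1·y_paper + 6·y_ink = 23.5.
This yields shadow prices y_paper = 5.5, y_ink = 3.
Reduced cost of cards: c₃ − yᵀa₃ = 24 − (5.5·4 + 3·2) = 24 − 28 = -4.

-4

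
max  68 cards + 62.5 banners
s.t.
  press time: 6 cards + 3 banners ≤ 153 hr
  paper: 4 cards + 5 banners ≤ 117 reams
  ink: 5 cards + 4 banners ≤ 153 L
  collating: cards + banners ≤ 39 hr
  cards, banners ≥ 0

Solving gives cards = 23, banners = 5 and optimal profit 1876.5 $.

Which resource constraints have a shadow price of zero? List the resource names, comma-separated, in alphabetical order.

collating, ink

press time: 153/153 (binding)
paper: 117/117 (binding)
ink: 135/153 (slack 18)
collating: 28/39 (slack 11)
By complementary slackness, a constraint with positive slack has shadow price 0 → collating, ink.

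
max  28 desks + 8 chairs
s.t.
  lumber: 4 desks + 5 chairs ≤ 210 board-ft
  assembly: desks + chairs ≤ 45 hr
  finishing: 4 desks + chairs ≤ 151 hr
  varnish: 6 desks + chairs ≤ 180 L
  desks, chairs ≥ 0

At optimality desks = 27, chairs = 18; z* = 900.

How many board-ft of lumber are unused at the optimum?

12

lumber used = 4·27 + 5·18 = 198; slack = 210 − 198 = 12.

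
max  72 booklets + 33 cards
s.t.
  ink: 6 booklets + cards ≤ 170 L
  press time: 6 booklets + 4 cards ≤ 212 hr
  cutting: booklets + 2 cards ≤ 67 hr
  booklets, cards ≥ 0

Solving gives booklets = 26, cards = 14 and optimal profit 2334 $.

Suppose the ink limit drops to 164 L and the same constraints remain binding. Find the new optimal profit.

At the optimum: ink uses 170 of 170 (binding); press time uses 212 of 212 (binding); cutting uses 54 of 67 (slack = 13).
Since cutting is not tight, its dual is 0.
From A_Bᵀ y = c: 6·y_ink + 6·y_press time = 72; 1·y_ink + 4·y_press time = 33.
This yields shadow prices y_ink = 5, y_press time = 7.
Δz = y_ink·Δb = 5 × (-6) = -30, so new z* = 2334 − 30 = 2304.

2304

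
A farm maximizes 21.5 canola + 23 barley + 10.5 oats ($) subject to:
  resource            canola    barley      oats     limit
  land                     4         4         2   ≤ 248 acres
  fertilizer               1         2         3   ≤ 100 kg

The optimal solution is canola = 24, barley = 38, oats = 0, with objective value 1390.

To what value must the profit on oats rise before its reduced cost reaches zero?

14.5

At the optimum: land uses 248 of 248 (binding); fertilizer uses 100 of 100 (binding).
Dual feasibility on the basic columns requires 4·y_land + 1·y_fertilizer = 21.5, 4·y_land + 2·y_fertilizer = 23.
→ y_land = 5 and y_fertilizer = 1.5.
oats enters the basis when its profit ≥ yᵀa₃ = 5·2 + 1.5·3 = 14.5.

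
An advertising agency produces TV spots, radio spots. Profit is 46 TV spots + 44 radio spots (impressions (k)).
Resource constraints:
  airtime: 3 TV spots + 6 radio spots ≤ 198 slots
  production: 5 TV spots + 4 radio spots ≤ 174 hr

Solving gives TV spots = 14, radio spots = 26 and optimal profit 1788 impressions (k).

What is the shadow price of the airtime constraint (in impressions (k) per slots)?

2

Check each constraint at x*: airtime 198/198 (tight); production 174/174 (tight).
From A_Bᵀ y = c: 3·y_airtime + 5·y_production = 46; 6·y_airtime + 4·y_production = 44.
→ y_airtime = 2 and y_production = 8.
Shadow price of airtime = 2.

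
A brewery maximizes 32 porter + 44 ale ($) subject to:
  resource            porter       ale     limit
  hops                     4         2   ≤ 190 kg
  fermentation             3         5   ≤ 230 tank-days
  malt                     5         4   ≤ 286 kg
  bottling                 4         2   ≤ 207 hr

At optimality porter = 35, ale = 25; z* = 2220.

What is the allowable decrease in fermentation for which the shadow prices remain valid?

87.5

Binding constraints: hops, fermentation. The basis is B = [[4,2],[3,5]] with det 14.
Per unit decrease in fermentation, x* moves by d = (0.1429, -0.2857).
The basis stays optimal until ale reaches 0; allowable decrease = 87.5 tank-days.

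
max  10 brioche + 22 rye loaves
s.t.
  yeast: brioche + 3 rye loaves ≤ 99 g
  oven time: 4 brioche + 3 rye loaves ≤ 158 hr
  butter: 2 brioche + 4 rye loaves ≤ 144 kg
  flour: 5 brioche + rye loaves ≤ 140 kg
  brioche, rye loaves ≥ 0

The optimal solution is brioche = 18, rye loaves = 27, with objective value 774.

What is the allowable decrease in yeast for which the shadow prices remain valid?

1

Binding constraints: yeast, butter. The basis is B = [[1,3],[2,4]] with det -2.
Per unit decrease in yeast, x* moves by d = (2, -1).
The basis stays optimal until oven time becomes binding; allowable decrease = 1 g.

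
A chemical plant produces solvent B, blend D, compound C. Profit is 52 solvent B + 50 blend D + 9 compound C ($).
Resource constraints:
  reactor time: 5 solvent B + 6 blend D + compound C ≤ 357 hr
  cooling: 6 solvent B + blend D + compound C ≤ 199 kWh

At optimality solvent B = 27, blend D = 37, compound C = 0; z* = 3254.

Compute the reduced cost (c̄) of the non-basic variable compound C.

-1

Both reactor time and cooling are binding at x*.
The binding rows give the dual system: 5·y_reactor time + 6·y_cooling = 52 and 6·y_reactor time + 1·y_cooling = 50.
This yields shadow prices y_reactor time = 8, y_cooling = 2.
Reduced cost of compound C: c₃ − yᵀa₃ = 9 − (8·1 + 2·1) = 9 − 10 = -1.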